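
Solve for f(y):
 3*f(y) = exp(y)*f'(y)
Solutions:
 f(y) = C1*exp(-3*exp(-y))


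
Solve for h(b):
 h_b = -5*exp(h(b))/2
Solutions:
 h(b) = log(1/(C1 + 5*b)) + log(2)


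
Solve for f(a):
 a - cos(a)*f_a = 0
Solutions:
 f(a) = C1 + Integral(a/cos(a), a)


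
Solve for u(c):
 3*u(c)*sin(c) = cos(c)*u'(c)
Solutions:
 u(c) = C1/cos(c)^3


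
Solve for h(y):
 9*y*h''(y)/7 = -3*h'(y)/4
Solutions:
 h(y) = C1 + C2*y^(5/12)


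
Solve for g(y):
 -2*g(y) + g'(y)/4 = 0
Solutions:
 g(y) = C1*exp(8*y)


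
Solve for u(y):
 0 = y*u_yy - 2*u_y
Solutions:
 u(y) = C1 + C2*y^3


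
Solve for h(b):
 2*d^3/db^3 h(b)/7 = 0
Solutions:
 h(b) = C1 + C2*b + C3*b^2


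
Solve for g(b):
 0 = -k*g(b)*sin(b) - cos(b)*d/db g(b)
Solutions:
 g(b) = C1*exp(k*log(cos(b)))


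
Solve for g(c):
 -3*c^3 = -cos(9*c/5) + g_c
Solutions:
 g(c) = C1 - 3*c^4/4 + 5*sin(9*c/5)/9


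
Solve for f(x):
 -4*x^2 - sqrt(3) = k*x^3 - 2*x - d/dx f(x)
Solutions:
 f(x) = C1 + k*x^4/4 + 4*x^3/3 - x^2 + sqrt(3)*x


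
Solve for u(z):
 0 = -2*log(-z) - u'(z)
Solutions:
 u(z) = C1 - 2*z*log(-z) + 2*z


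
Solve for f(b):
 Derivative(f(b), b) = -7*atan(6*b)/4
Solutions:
 f(b) = C1 - 7*b*atan(6*b)/4 + 7*log(36*b^2 + 1)/48


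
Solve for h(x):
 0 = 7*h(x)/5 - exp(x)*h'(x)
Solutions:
 h(x) = C1*exp(-7*exp(-x)/5)


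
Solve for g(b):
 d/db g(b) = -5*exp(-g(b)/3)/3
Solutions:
 g(b) = 3*log(C1 - 5*b/9)


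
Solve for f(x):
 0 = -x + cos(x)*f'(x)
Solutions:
 f(x) = C1 + Integral(x/cos(x), x)


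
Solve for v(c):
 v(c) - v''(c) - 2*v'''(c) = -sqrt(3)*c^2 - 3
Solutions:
 v(c) = C1*exp(-c*((6*sqrt(78) + 53)^(-1/3) + 2 + (6*sqrt(78) + 53)^(1/3))/12)*sin(sqrt(3)*c*(-(6*sqrt(78) + 53)^(1/3) + (6*sqrt(78) + 53)^(-1/3))/12) + C2*exp(-c*((6*sqrt(78) + 53)^(-1/3) + 2 + (6*sqrt(78) + 53)^(1/3))/12)*cos(sqrt(3)*c*(-(6*sqrt(78) + 53)^(1/3) + (6*sqrt(78) + 53)^(-1/3))/12) + C3*exp(c*(-1 + (6*sqrt(78) + 53)^(-1/3) + (6*sqrt(78) + 53)^(1/3))/6) - sqrt(3)*c^2 - 2*sqrt(3) - 3


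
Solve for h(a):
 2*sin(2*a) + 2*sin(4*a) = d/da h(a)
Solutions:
 h(a) = C1 - cos(2*a) - cos(4*a)/2


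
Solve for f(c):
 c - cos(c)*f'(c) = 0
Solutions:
 f(c) = C1 + Integral(c/cos(c), c)


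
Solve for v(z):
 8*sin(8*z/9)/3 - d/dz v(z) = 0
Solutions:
 v(z) = C1 - 3*cos(8*z/9)


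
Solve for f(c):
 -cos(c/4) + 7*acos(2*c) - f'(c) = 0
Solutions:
 f(c) = C1 + 7*c*acos(2*c) - 7*sqrt(1 - 4*c^2)/2 - 4*sin(c/4)


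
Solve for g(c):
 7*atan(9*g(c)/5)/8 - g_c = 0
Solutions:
 Integral(1/atan(9*_y/5), (_y, g(c))) = C1 + 7*c/8


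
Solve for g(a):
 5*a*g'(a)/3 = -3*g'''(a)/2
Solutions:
 g(a) = C1 + Integral(C2*airyai(-30^(1/3)*a/3) + C3*airybi(-30^(1/3)*a/3), a)


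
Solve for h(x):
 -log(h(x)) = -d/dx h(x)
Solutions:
 li(h(x)) = C1 + x


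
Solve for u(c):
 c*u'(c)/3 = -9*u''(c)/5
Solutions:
 u(c) = C1 + C2*erf(sqrt(30)*c/18)


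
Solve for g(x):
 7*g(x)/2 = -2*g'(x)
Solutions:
 g(x) = C1*exp(-7*x/4)


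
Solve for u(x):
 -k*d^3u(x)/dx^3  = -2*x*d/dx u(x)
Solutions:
 u(x) = C1 + Integral(C2*airyai(2^(1/3)*x*(1/k)^(1/3)) + C3*airybi(2^(1/3)*x*(1/k)^(1/3)), x)


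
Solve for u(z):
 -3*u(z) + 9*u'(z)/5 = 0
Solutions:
 u(z) = C1*exp(5*z/3)


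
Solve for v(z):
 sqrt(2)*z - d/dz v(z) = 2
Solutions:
 v(z) = C1 + sqrt(2)*z^2/2 - 2*z


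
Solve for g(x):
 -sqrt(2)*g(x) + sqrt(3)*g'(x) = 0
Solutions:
 g(x) = C1*exp(sqrt(6)*x/3)


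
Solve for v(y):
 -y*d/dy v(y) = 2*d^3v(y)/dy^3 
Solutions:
 v(y) = C1 + Integral(C2*airyai(-2^(2/3)*y/2) + C3*airybi(-2^(2/3)*y/2), y)


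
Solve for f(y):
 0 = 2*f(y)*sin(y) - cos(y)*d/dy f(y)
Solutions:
 f(y) = C1/cos(y)^2


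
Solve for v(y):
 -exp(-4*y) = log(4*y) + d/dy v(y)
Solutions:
 v(y) = C1 - y*log(y) + y*(1 - 2*log(2)) + exp(-4*y)/4


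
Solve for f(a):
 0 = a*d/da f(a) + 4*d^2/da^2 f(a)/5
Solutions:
 f(a) = C1 + C2*erf(sqrt(10)*a/4)


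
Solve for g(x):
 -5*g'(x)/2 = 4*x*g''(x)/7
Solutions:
 g(x) = C1 + C2/x^(27/8)


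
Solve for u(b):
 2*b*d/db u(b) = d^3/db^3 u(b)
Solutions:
 u(b) = C1 + Integral(C2*airyai(2^(1/3)*b) + C3*airybi(2^(1/3)*b), b)


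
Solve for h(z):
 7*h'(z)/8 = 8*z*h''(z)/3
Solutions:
 h(z) = C1 + C2*z^(85/64)


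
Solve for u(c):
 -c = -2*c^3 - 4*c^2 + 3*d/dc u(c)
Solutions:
 u(c) = C1 + c^4/6 + 4*c^3/9 - c^2/6


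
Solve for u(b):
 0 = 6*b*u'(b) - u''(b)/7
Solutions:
 u(b) = C1 + C2*erfi(sqrt(21)*b)


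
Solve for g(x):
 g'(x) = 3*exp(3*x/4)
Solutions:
 g(x) = C1 + 4*exp(3*x/4)


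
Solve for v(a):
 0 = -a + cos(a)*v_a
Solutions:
 v(a) = C1 + Integral(a/cos(a), a)


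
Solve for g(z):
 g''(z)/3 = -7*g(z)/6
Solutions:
 g(z) = C1*sin(sqrt(14)*z/2) + C2*cos(sqrt(14)*z/2)


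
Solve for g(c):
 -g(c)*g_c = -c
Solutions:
 g(c) = -sqrt(C1 + c^2)
 g(c) = sqrt(C1 + c^2)


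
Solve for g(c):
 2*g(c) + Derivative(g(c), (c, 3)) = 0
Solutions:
 g(c) = C3*exp(-2^(1/3)*c) + (C1*sin(2^(1/3)*sqrt(3)*c/2) + C2*cos(2^(1/3)*sqrt(3)*c/2))*exp(2^(1/3)*c/2)


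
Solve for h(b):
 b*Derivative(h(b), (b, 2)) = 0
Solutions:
 h(b) = C1 + C2*b


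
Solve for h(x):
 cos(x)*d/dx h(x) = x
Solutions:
 h(x) = C1 + Integral(x/cos(x), x)


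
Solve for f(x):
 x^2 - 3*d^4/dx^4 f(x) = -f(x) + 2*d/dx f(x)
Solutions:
 f(x) = C1*exp(x*(-2^(2/3) + 2^(1/3) + 2)/6)*sin(2^(1/3)*sqrt(3)*x*(1 + 2^(1/3))/6) + C2*exp(x*(-2^(2/3) + 2^(1/3) + 2)/6)*cos(2^(1/3)*sqrt(3)*x*(1 + 2^(1/3))/6) + C3*exp(-x) + C4*exp(x*(-2^(1/3) + 1 + 2^(2/3))/3) - x^2 - 4*x - 8


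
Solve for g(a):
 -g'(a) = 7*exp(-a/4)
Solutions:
 g(a) = C1 + 28*exp(-a/4)


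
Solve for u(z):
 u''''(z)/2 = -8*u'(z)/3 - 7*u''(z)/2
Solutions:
 u(z) = C1 + C2*exp(-3^(1/3)*z*(-(24 + sqrt(1605))^(1/3) + 7*3^(1/3)/(24 + sqrt(1605))^(1/3))/6)*sin(3^(1/6)*z*(21/(24 + sqrt(1605))^(1/3) + 3^(2/3)*(24 + sqrt(1605))^(1/3))/6) + C3*exp(-3^(1/3)*z*(-(24 + sqrt(1605))^(1/3) + 7*3^(1/3)/(24 + sqrt(1605))^(1/3))/6)*cos(3^(1/6)*z*(21/(24 + sqrt(1605))^(1/3) + 3^(2/3)*(24 + sqrt(1605))^(1/3))/6) + C4*exp(3^(1/3)*z*(-(24 + sqrt(1605))^(1/3) + 7*3^(1/3)/(24 + sqrt(1605))^(1/3))/3)


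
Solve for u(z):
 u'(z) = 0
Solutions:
 u(z) = C1


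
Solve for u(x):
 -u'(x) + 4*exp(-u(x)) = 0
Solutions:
 u(x) = log(C1 + 4*x)


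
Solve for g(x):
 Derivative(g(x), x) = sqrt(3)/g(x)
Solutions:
 g(x) = -sqrt(C1 + 2*sqrt(3)*x)
 g(x) = sqrt(C1 + 2*sqrt(3)*x)


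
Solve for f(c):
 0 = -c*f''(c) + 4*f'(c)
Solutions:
 f(c) = C1 + C2*c^5


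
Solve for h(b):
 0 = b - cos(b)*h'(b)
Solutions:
 h(b) = C1 + Integral(b/cos(b), b)


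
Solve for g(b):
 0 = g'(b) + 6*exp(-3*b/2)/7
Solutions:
 g(b) = C1 + 4*exp(-3*b/2)/7


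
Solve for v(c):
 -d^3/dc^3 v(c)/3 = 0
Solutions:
 v(c) = C1 + C2*c + C3*c^2


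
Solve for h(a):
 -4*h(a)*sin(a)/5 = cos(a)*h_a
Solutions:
 h(a) = C1*cos(a)^(4/5)


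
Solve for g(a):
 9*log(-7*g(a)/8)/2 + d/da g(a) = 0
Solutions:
 2*Integral(1/(log(-_y) - 3*log(2) + log(7)), (_y, g(a)))/9 = C1 - a


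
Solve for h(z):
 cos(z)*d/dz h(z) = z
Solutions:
 h(z) = C1 + Integral(z/cos(z), z)


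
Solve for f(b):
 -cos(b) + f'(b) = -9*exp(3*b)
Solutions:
 f(b) = C1 - 3*exp(3*b) + sin(b)


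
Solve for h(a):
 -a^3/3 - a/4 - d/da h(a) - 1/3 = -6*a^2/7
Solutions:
 h(a) = C1 - a^4/12 + 2*a^3/7 - a^2/8 - a/3


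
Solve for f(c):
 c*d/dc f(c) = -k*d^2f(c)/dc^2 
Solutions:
 f(c) = C1 + C2*sqrt(k)*erf(sqrt(2)*c*sqrt(1/k)/2)


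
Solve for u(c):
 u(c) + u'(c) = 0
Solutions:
 u(c) = C1*exp(-c)


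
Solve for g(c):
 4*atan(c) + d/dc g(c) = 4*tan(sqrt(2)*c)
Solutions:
 g(c) = C1 - 4*c*atan(c) + 2*log(c^2 + 1) - 2*sqrt(2)*log(cos(sqrt(2)*c))


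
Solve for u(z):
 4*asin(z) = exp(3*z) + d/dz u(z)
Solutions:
 u(z) = C1 + 4*z*asin(z) + 4*sqrt(1 - z^2) - exp(3*z)/3


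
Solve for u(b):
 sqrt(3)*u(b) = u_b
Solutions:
 u(b) = C1*exp(sqrt(3)*b)


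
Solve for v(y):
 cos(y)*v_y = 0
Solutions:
 v(y) = C1


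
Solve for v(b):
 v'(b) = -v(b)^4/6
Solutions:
 v(b) = 2^(1/3)*(1/(C1 + b))^(1/3)
 v(b) = 2^(1/3)*(-1 - sqrt(3)*I)*(1/(C1 + b))^(1/3)/2
 v(b) = 2^(1/3)*(-1 + sqrt(3)*I)*(1/(C1 + b))^(1/3)/2


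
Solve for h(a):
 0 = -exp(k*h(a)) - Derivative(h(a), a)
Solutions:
 h(a) = Piecewise((log(1/(C1*k + a*k))/k, Ne(k, 0)), (nan, True))
 h(a) = Piecewise((C1 - a, Eq(k, 0)), (nan, True))


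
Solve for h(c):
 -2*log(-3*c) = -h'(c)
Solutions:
 h(c) = C1 + 2*c*log(-c) + 2*c*(-1 + log(3))


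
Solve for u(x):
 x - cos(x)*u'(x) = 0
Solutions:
 u(x) = C1 + Integral(x/cos(x), x)


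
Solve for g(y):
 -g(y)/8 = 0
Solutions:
 g(y) = 0


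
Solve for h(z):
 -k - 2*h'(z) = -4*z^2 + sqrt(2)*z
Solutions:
 h(z) = C1 - k*z/2 + 2*z^3/3 - sqrt(2)*z^2/4


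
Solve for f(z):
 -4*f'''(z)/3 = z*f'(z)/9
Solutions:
 f(z) = C1 + Integral(C2*airyai(-18^(1/3)*z/6) + C3*airybi(-18^(1/3)*z/6), z)


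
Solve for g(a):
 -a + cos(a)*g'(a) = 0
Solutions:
 g(a) = C1 + Integral(a/cos(a), a)


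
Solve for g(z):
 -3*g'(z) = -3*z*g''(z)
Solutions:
 g(z) = C1 + C2*z^2


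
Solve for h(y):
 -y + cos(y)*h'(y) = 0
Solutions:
 h(y) = C1 + Integral(y/cos(y), y)


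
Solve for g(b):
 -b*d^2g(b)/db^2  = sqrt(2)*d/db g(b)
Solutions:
 g(b) = C1 + C2*b^(1 - sqrt(2))


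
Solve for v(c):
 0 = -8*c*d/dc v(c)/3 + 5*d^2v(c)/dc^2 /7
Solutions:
 v(c) = C1 + C2*erfi(2*sqrt(105)*c/15)


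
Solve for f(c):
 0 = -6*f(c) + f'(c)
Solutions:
 f(c) = C1*exp(6*c)


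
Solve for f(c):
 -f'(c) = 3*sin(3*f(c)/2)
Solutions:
 f(c) = -2*acos((-C1 - exp(9*c))/(C1 - exp(9*c)))/3 + 4*pi/3
 f(c) = 2*acos((-C1 - exp(9*c))/(C1 - exp(9*c)))/3


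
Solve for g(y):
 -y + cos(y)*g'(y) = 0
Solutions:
 g(y) = C1 + Integral(y/cos(y), y)


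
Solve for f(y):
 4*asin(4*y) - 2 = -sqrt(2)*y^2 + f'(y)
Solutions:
 f(y) = C1 + sqrt(2)*y^3/3 + 4*y*asin(4*y) - 2*y + sqrt(1 - 16*y^2)


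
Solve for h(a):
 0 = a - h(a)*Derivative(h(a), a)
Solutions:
 h(a) = -sqrt(C1 + a^2)
 h(a) = sqrt(C1 + a^2)


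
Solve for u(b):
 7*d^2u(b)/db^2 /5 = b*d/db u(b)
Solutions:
 u(b) = C1 + C2*erfi(sqrt(70)*b/14)


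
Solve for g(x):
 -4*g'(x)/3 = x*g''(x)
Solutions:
 g(x) = C1 + C2/x^(1/3)


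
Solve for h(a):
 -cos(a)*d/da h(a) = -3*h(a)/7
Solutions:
 h(a) = C1*(sin(a) + 1)^(3/14)/(sin(a) - 1)^(3/14)


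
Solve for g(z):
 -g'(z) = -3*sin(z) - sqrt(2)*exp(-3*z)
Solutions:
 g(z) = C1 - 3*cos(z) - sqrt(2)*exp(-3*z)/3


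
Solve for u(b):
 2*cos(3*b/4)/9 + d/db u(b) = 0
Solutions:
 u(b) = C1 - 8*sin(3*b/4)/27


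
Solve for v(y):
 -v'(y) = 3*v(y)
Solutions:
 v(y) = C1*exp(-3*y)


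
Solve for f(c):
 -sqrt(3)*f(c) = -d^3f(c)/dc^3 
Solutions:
 f(c) = C3*exp(3^(1/6)*c) + (C1*sin(3^(2/3)*c/2) + C2*cos(3^(2/3)*c/2))*exp(-3^(1/6)*c/2)


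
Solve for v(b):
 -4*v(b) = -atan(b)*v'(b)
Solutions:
 v(b) = C1*exp(4*Integral(1/atan(b), b))


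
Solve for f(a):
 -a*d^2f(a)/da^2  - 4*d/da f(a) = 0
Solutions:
 f(a) = C1 + C2/a^3


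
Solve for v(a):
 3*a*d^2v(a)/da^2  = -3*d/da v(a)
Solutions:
 v(a) = C1 + C2*log(a)


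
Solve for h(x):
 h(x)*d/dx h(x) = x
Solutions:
 h(x) = -sqrt(C1 + x^2)
 h(x) = sqrt(C1 + x^2)


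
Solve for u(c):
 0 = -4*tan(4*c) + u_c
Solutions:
 u(c) = C1 - log(cos(4*c))


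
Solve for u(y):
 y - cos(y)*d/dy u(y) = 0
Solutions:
 u(y) = C1 + Integral(y/cos(y), y)


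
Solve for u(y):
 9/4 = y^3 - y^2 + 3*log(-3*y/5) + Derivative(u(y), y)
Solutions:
 u(y) = C1 - y^4/4 + y^3/3 - 3*y*log(-y) + y*(-3*log(3) + 3*log(5) + 21/4)


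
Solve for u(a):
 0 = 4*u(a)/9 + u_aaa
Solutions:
 u(a) = C3*exp(-2^(2/3)*3^(1/3)*a/3) + (C1*sin(2^(2/3)*3^(5/6)*a/6) + C2*cos(2^(2/3)*3^(5/6)*a/6))*exp(2^(2/3)*3^(1/3)*a/6)


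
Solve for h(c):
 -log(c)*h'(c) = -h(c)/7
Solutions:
 h(c) = C1*exp(li(c)/7)


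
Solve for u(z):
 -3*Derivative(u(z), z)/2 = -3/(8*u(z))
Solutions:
 u(z) = -sqrt(C1 + 2*z)/2
 u(z) = sqrt(C1 + 2*z)/2


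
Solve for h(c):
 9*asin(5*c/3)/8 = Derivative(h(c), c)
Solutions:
 h(c) = C1 + 9*c*asin(5*c/3)/8 + 9*sqrt(9 - 25*c^2)/40


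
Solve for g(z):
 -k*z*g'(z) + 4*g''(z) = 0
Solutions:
 g(z) = Piecewise((-sqrt(2)*sqrt(pi)*C1*erf(sqrt(2)*z*sqrt(-k)/4)/sqrt(-k) - C2, (k > 0) | (k < 0)), (-C1*z - C2, True))


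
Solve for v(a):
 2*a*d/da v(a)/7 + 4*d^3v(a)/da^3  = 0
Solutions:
 v(a) = C1 + Integral(C2*airyai(-14^(2/3)*a/14) + C3*airybi(-14^(2/3)*a/14), a)


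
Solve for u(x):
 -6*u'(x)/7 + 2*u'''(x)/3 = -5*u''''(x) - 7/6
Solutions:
 u(x) = C1 + C2*exp(-x*(28*7^(1/3)/(135*sqrt(163689) + 54619)^(1/3) + 28 + 7^(2/3)*(135*sqrt(163689) + 54619)^(1/3))/630)*sin(sqrt(3)*7^(1/3)*x*(-7^(1/3)*(135*sqrt(163689) + 54619)^(1/3) + 28/(135*sqrt(163689) + 54619)^(1/3))/630) + C3*exp(-x*(28*7^(1/3)/(135*sqrt(163689) + 54619)^(1/3) + 28 + 7^(2/3)*(135*sqrt(163689) + 54619)^(1/3))/630)*cos(sqrt(3)*7^(1/3)*x*(-7^(1/3)*(135*sqrt(163689) + 54619)^(1/3) + 28/(135*sqrt(163689) + 54619)^(1/3))/630) + C4*exp(x*(-14 + 28*7^(1/3)/(135*sqrt(163689) + 54619)^(1/3) + 7^(2/3)*(135*sqrt(163689) + 54619)^(1/3))/315) + 49*x/36


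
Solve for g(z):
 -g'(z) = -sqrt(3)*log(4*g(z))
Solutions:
 -sqrt(3)*Integral(1/(log(_y) + 2*log(2)), (_y, g(z)))/3 = C1 - z


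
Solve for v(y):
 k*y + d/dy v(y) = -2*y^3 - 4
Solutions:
 v(y) = C1 - k*y^2/2 - y^4/2 - 4*y


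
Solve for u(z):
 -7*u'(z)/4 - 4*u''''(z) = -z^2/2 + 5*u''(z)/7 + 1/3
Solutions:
 u(z) = C1 + C2*exp(-42^(1/3)*z*(-(3087 + sqrt(9571569))^(1/3) + 10*42^(1/3)/(3087 + sqrt(9571569))^(1/3))/168)*sin(14^(1/3)*3^(1/6)*z*(30*14^(1/3)/(3087 + sqrt(9571569))^(1/3) + 3^(2/3)*(3087 + sqrt(9571569))^(1/3))/168) + C3*exp(-42^(1/3)*z*(-(3087 + sqrt(9571569))^(1/3) + 10*42^(1/3)/(3087 + sqrt(9571569))^(1/3))/168)*cos(14^(1/3)*3^(1/6)*z*(30*14^(1/3)/(3087 + sqrt(9571569))^(1/3) + 3^(2/3)*(3087 + sqrt(9571569))^(1/3))/168) + C4*exp(42^(1/3)*z*(-(3087 + sqrt(9571569))^(1/3) + 10*42^(1/3)/(3087 + sqrt(9571569))^(1/3))/84) + 2*z^3/21 - 40*z^2/343 - 4804*z/50421


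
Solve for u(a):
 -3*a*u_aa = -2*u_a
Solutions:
 u(a) = C1 + C2*a^(5/3)


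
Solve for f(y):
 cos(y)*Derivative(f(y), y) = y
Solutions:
 f(y) = C1 + Integral(y/cos(y), y)


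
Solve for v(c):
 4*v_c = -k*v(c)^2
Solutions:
 v(c) = 4/(C1 + c*k)


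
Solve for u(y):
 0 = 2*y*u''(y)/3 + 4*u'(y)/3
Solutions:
 u(y) = C1 + C2/y


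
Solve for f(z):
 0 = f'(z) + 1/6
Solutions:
 f(z) = C1 - z/6


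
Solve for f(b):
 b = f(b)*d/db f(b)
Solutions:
 f(b) = -sqrt(C1 + b^2)
 f(b) = sqrt(C1 + b^2)


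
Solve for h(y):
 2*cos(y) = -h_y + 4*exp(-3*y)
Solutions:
 h(y) = C1 - 2*sin(y) - 4*exp(-3*y)/3


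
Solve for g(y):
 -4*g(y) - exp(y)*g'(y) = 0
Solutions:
 g(y) = C1*exp(4*exp(-y))


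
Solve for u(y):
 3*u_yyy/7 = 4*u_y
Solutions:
 u(y) = C1 + C2*exp(-2*sqrt(21)*y/3) + C3*exp(2*sqrt(21)*y/3)


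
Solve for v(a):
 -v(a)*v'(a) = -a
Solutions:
 v(a) = -sqrt(C1 + a^2)
 v(a) = sqrt(C1 + a^2)


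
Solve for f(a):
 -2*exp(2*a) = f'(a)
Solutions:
 f(a) = C1 - exp(2*a)


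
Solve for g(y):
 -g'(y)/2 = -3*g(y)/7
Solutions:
 g(y) = C1*exp(6*y/7)


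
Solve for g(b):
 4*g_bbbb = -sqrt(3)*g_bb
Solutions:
 g(b) = C1 + C2*b + C3*sin(3^(1/4)*b/2) + C4*cos(3^(1/4)*b/2)


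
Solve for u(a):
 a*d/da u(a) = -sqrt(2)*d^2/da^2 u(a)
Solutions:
 u(a) = C1 + C2*erf(2^(1/4)*a/2)


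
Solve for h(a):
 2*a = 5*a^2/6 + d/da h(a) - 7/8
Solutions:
 h(a) = C1 - 5*a^3/18 + a^2 + 7*a/8


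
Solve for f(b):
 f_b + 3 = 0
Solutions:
 f(b) = C1 - 3*b


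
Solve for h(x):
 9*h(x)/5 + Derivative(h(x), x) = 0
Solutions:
 h(x) = C1*exp(-9*x/5)


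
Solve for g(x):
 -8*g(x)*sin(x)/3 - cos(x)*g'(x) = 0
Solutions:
 g(x) = C1*cos(x)^(8/3)


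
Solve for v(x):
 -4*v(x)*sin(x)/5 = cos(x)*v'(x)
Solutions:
 v(x) = C1*cos(x)^(4/5)


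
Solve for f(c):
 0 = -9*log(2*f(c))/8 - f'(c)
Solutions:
 8*Integral(1/(log(_y) + log(2)), (_y, f(c)))/9 = C1 - c


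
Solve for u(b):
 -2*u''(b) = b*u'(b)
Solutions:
 u(b) = C1 + C2*erf(b/2)


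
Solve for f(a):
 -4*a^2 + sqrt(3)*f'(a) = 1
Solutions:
 f(a) = C1 + 4*sqrt(3)*a^3/9 + sqrt(3)*a/3


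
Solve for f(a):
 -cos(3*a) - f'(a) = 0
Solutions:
 f(a) = C1 - sin(3*a)/3


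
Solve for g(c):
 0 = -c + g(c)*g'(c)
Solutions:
 g(c) = -sqrt(C1 + c^2)
 g(c) = sqrt(C1 + c^2)


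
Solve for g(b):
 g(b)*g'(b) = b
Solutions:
 g(b) = -sqrt(C1 + b^2)
 g(b) = sqrt(C1 + b^2)


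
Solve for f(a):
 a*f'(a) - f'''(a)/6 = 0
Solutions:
 f(a) = C1 + Integral(C2*airyai(6^(1/3)*a) + C3*airybi(6^(1/3)*a), a)


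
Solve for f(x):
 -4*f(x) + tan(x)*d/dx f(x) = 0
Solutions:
 f(x) = C1*sin(x)^4


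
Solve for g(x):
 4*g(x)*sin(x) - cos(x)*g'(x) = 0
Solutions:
 g(x) = C1/cos(x)^4


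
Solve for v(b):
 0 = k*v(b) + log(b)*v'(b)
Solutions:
 v(b) = C1*exp(-k*li(b))


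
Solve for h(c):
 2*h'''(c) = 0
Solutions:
 h(c) = C1 + C2*c + C3*c^2


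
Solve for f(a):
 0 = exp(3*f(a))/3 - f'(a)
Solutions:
 f(a) = log(-1/(C1 + a))/3
 f(a) = log((-1/(C1 + a))^(1/3)*(-1 - sqrt(3)*I)/2)
 f(a) = log((-1/(C1 + a))^(1/3)*(-1 + sqrt(3)*I)/2)


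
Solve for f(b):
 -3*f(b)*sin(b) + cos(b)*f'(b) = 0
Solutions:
 f(b) = C1/cos(b)^3


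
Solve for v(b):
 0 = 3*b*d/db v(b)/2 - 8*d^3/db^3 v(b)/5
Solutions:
 v(b) = C1 + Integral(C2*airyai(15^(1/3)*2^(2/3)*b/4) + C3*airybi(15^(1/3)*2^(2/3)*b/4), b)


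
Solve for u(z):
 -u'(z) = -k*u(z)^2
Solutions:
 u(z) = -1/(C1 + k*z)


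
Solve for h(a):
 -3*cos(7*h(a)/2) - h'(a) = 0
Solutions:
 h(a) = -2*asin((C1 + exp(21*a))/(C1 - exp(21*a)))/7 + 2*pi/7
 h(a) = 2*asin((C1 + exp(21*a))/(C1 - exp(21*a)))/7


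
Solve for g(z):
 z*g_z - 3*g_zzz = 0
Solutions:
 g(z) = C1 + Integral(C2*airyai(3^(2/3)*z/3) + C3*airybi(3^(2/3)*z/3), z)


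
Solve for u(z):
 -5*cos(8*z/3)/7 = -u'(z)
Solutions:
 u(z) = C1 + 15*sin(8*z/3)/56


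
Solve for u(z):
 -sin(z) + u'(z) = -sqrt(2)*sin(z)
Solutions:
 u(z) = C1 - cos(z) + sqrt(2)*cos(z)


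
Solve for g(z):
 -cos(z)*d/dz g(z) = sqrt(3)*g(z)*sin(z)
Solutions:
 g(z) = C1*cos(z)^(sqrt(3))


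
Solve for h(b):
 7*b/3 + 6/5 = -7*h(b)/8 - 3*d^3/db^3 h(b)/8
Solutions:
 h(b) = C3*exp(-3^(2/3)*7^(1/3)*b/3) - 8*b/3 + (C1*sin(3^(1/6)*7^(1/3)*b/2) + C2*cos(3^(1/6)*7^(1/3)*b/2))*exp(3^(2/3)*7^(1/3)*b/6) - 48/35


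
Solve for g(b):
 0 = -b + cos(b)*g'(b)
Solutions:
 g(b) = C1 + Integral(b/cos(b), b)


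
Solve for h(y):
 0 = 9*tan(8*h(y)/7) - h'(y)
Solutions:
 h(y) = -7*asin(C1*exp(72*y/7))/8 + 7*pi/8
 h(y) = 7*asin(C1*exp(72*y/7))/8


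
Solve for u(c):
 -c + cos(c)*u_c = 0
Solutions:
 u(c) = C1 + Integral(c/cos(c), c)


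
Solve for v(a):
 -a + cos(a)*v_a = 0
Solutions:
 v(a) = C1 + Integral(a/cos(a), a)


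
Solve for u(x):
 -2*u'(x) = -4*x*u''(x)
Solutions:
 u(x) = C1 + C2*x^(3/2)


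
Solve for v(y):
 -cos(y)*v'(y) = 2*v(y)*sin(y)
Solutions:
 v(y) = C1*cos(y)^2


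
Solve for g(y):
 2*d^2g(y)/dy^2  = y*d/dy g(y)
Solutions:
 g(y) = C1 + C2*erfi(y/2)


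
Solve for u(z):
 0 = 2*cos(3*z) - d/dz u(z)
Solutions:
 u(z) = C1 + 2*sin(3*z)/3


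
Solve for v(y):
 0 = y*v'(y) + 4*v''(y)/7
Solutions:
 v(y) = C1 + C2*erf(sqrt(14)*y/4)


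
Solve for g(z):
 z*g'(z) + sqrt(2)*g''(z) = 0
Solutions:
 g(z) = C1 + C2*erf(2^(1/4)*z/2)


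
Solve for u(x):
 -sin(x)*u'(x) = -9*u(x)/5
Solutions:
 u(x) = C1*(cos(x) - 1)^(9/10)/(cos(x) + 1)^(9/10)


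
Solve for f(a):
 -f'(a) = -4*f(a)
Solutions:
 f(a) = C1*exp(4*a)


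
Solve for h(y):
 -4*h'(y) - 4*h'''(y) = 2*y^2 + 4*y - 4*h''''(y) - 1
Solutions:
 h(y) = C1 + C2*exp(y*(-2^(2/3)*(3*sqrt(93) + 29)^(1/3) - 2*2^(1/3)/(3*sqrt(93) + 29)^(1/3) + 4)/12)*sin(2^(1/3)*sqrt(3)*y*(-2^(1/3)*(3*sqrt(93) + 29)^(1/3) + 2/(3*sqrt(93) + 29)^(1/3))/12) + C3*exp(y*(-2^(2/3)*(3*sqrt(93) + 29)^(1/3) - 2*2^(1/3)/(3*sqrt(93) + 29)^(1/3) + 4)/12)*cos(2^(1/3)*sqrt(3)*y*(-2^(1/3)*(3*sqrt(93) + 29)^(1/3) + 2/(3*sqrt(93) + 29)^(1/3))/12) + C4*exp(y*(2*2^(1/3)/(3*sqrt(93) + 29)^(1/3) + 2 + 2^(2/3)*(3*sqrt(93) + 29)^(1/3))/6) - y^3/6 - y^2/2 + 5*y/4


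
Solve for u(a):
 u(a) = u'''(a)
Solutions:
 u(a) = C3*exp(a) + (C1*sin(sqrt(3)*a/2) + C2*cos(sqrt(3)*a/2))*exp(-a/2)


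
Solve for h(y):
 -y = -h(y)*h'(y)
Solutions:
 h(y) = -sqrt(C1 + y^2)
 h(y) = sqrt(C1 + y^2)


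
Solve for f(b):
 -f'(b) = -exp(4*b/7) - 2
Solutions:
 f(b) = C1 + 2*b + 7*exp(4*b/7)/4


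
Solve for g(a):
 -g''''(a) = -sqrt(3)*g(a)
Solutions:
 g(a) = C1*exp(-3^(1/8)*a) + C2*exp(3^(1/8)*a) + C3*sin(3^(1/8)*a) + C4*cos(3^(1/8)*a)


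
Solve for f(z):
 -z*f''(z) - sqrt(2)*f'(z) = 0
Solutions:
 f(z) = C1 + C2*z^(1 - sqrt(2))


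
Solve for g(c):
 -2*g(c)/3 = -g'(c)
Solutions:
 g(c) = C1*exp(2*c/3)


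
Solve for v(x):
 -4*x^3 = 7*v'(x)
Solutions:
 v(x) = C1 - x^4/7


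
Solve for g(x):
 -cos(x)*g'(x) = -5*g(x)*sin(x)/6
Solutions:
 g(x) = C1/cos(x)^(5/6)


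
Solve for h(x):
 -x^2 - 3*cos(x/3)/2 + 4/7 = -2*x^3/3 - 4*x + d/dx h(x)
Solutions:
 h(x) = C1 + x^4/6 - x^3/3 + 2*x^2 + 4*x/7 - 9*sin(x/3)/2


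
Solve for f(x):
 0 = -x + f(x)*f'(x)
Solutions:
 f(x) = -sqrt(C1 + x^2)
 f(x) = sqrt(C1 + x^2)


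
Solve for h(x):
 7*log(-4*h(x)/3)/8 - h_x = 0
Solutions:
 -8*Integral(1/(log(-_y) - log(3) + 2*log(2)), (_y, h(x)))/7 = C1 - x


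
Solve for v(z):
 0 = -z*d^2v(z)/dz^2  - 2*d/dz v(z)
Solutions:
 v(z) = C1 + C2/z


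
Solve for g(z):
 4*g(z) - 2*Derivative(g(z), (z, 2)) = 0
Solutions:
 g(z) = C1*exp(-sqrt(2)*z) + C2*exp(sqrt(2)*z)


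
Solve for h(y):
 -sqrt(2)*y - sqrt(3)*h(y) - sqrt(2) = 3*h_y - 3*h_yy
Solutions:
 h(y) = C1*exp(y*(3 + sqrt(3)*sqrt(3 + 4*sqrt(3)))/6) + C2*exp(y*(-sqrt(3)*sqrt(3 + 4*sqrt(3)) + 3)/6) - sqrt(6)*y/3 - sqrt(6)/3 + sqrt(2)


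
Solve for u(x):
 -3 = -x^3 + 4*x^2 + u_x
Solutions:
 u(x) = C1 + x^4/4 - 4*x^3/3 - 3*x


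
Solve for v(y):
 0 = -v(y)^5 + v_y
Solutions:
 v(y) = -(-1/(C1 + 4*y))^(1/4)
 v(y) = (-1/(C1 + 4*y))^(1/4)
 v(y) = -I*(-1/(C1 + 4*y))^(1/4)
 v(y) = I*(-1/(C1 + 4*y))^(1/4)


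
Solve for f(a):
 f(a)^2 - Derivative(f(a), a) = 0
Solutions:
 f(a) = -1/(C1 + a)


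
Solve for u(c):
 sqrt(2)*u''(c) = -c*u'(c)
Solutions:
 u(c) = C1 + C2*erf(2^(1/4)*c/2)


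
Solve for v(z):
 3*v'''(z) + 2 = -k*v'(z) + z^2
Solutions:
 v(z) = C1 + C2*exp(-sqrt(3)*z*sqrt(-k)/3) + C3*exp(sqrt(3)*z*sqrt(-k)/3) + z^3/(3*k) - 2*z/k - 6*z/k^2


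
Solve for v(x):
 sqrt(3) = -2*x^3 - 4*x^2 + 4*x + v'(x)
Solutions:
 v(x) = C1 + x^4/2 + 4*x^3/3 - 2*x^2 + sqrt(3)*x


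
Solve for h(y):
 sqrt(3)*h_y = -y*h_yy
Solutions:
 h(y) = C1 + C2*y^(1 - sqrt(3))


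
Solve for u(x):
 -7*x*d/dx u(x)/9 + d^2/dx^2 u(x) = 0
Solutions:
 u(x) = C1 + C2*erfi(sqrt(14)*x/6)


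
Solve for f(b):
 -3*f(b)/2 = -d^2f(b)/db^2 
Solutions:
 f(b) = C1*exp(-sqrt(6)*b/2) + C2*exp(sqrt(6)*b/2)


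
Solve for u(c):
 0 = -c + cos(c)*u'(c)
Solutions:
 u(c) = C1 + Integral(c/cos(c), c)


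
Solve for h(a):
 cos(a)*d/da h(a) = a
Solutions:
 h(a) = C1 + Integral(a/cos(a), a)


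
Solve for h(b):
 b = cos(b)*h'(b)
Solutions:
 h(b) = C1 + Integral(b/cos(b), b)


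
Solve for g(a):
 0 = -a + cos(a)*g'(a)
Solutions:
 g(a) = C1 + Integral(a/cos(a), a)


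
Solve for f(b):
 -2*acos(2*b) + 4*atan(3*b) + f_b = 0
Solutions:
 f(b) = C1 + 2*b*acos(2*b) - 4*b*atan(3*b) - sqrt(1 - 4*b^2) + 2*log(9*b^2 + 1)/3


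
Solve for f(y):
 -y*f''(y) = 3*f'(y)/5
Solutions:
 f(y) = C1 + C2*y^(2/5)


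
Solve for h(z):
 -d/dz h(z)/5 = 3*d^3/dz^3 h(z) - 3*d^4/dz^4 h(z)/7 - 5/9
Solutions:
 h(z) = C1 + C2*exp(z*(-10^(2/3)*7^(1/3)*(3*sqrt(989) + 499)^(1/3) - 70*10^(1/3)*7^(2/3)/(3*sqrt(989) + 499)^(1/3) + 140)/60)*sin(sqrt(3)*70^(1/3)*z*(-10^(1/3)*(3*sqrt(989) + 499)^(1/3) + 70*7^(1/3)/(3*sqrt(989) + 499)^(1/3))/60) + C3*exp(z*(-10^(2/3)*7^(1/3)*(3*sqrt(989) + 499)^(1/3) - 70*10^(1/3)*7^(2/3)/(3*sqrt(989) + 499)^(1/3) + 140)/60)*cos(sqrt(3)*70^(1/3)*z*(-10^(1/3)*(3*sqrt(989) + 499)^(1/3) + 70*7^(1/3)/(3*sqrt(989) + 499)^(1/3))/60) + C4*exp(z*(70*10^(1/3)*7^(2/3)/(3*sqrt(989) + 499)^(1/3) + 70 + 10^(2/3)*7^(1/3)*(3*sqrt(989) + 499)^(1/3))/30) + 25*z/9


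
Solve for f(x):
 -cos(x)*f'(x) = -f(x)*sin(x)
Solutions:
 f(x) = C1/cos(x)


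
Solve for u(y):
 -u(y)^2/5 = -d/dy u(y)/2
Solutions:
 u(y) = -5/(C1 + 2*y)


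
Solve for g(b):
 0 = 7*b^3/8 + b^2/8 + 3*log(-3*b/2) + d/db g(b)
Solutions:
 g(b) = C1 - 7*b^4/32 - b^3/24 - 3*b*log(-b) + 3*b*(-log(3) + log(2) + 1)


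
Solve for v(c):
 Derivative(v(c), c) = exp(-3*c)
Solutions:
 v(c) = C1 - exp(-3*c)/3


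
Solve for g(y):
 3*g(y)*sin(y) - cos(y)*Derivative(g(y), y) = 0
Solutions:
 g(y) = C1/cos(y)^3


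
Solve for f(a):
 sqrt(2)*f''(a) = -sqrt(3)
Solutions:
 f(a) = C1 + C2*a - sqrt(6)*a^2/4


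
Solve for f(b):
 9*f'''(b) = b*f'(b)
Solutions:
 f(b) = C1 + Integral(C2*airyai(3^(1/3)*b/3) + C3*airybi(3^(1/3)*b/3), b)


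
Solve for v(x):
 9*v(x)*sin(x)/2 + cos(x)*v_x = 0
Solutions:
 v(x) = C1*cos(x)^(9/2)


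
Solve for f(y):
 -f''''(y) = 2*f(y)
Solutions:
 f(y) = (C1*sin(2^(3/4)*y/2) + C2*cos(2^(3/4)*y/2))*exp(-2^(3/4)*y/2) + (C3*sin(2^(3/4)*y/2) + C4*cos(2^(3/4)*y/2))*exp(2^(3/4)*y/2)


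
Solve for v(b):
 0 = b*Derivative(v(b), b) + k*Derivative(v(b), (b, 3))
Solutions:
 v(b) = C1 + Integral(C2*airyai(b*(-1/k)^(1/3)) + C3*airybi(b*(-1/k)^(1/3)), b)


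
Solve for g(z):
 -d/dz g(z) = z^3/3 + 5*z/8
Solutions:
 g(z) = C1 - z^4/12 - 5*z^2/16


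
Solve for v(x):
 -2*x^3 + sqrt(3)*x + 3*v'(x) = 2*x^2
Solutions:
 v(x) = C1 + x^4/6 + 2*x^3/9 - sqrt(3)*x^2/6


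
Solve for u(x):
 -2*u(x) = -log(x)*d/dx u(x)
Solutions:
 u(x) = C1*exp(2*li(x))


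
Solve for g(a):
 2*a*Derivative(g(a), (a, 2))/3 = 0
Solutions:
 g(a) = C1 + C2*a


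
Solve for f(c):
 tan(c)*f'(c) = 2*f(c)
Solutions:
 f(c) = C1*sin(c)^2


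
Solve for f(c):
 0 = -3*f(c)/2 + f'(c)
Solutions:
 f(c) = C1*exp(3*c/2)


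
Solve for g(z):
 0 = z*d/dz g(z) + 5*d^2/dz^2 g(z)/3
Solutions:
 g(z) = C1 + C2*erf(sqrt(30)*z/10)


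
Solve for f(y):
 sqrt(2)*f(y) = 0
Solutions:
 f(y) = 0


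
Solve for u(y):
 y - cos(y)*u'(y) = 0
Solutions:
 u(y) = C1 + Integral(y/cos(y), y)


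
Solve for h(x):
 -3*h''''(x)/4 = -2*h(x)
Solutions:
 h(x) = C1*exp(-6^(3/4)*x/3) + C2*exp(6^(3/4)*x/3) + C3*sin(6^(3/4)*x/3) + C4*cos(6^(3/4)*x/3)


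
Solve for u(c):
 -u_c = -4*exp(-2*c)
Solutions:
 u(c) = C1 - 2*exp(-2*c)


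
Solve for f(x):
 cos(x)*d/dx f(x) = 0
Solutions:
 f(x) = C1


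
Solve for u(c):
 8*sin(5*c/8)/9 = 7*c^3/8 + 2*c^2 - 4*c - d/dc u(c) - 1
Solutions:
 u(c) = C1 + 7*c^4/32 + 2*c^3/3 - 2*c^2 - c + 64*cos(5*c/8)/45


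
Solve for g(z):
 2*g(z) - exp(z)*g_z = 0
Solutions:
 g(z) = C1*exp(-2*exp(-z))


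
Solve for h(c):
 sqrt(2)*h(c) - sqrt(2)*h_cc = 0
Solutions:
 h(c) = C1*exp(-c) + C2*exp(c)


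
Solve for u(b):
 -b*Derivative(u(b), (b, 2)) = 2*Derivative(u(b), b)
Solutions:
 u(b) = C1 + C2/b


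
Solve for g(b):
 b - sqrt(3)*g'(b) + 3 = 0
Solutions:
 g(b) = C1 + sqrt(3)*b^2/6 + sqrt(3)*b


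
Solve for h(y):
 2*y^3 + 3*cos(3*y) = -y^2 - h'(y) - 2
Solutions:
 h(y) = C1 - y^4/2 - y^3/3 - 2*y - sin(3*y)


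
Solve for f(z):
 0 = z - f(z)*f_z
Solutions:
 f(z) = -sqrt(C1 + z^2)
 f(z) = sqrt(C1 + z^2)


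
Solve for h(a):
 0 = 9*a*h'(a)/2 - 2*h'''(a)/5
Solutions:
 h(a) = C1 + Integral(C2*airyai(90^(1/3)*a/2) + C3*airybi(90^(1/3)*a/2), a)


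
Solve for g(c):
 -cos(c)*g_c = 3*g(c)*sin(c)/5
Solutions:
 g(c) = C1*cos(c)^(3/5)


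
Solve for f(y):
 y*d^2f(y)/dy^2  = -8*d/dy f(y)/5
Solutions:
 f(y) = C1 + C2/y^(3/5)


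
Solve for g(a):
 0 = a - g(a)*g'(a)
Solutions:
 g(a) = -sqrt(C1 + a^2)
 g(a) = sqrt(C1 + a^2)


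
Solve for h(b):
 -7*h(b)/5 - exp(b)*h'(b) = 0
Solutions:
 h(b) = C1*exp(7*exp(-b)/5)


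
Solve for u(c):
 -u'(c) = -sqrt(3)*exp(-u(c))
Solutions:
 u(c) = log(C1 + sqrt(3)*c)


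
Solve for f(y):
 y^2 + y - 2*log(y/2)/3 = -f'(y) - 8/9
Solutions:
 f(y) = C1 - y^3/3 - y^2/2 + 2*y*log(y)/3 - 14*y/9 - 2*y*log(2)/3


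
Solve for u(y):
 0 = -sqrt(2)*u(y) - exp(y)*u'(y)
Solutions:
 u(y) = C1*exp(sqrt(2)*exp(-y))


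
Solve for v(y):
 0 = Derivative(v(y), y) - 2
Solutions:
 v(y) = C1 + 2*y


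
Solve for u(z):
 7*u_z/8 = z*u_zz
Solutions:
 u(z) = C1 + C2*z^(15/8)


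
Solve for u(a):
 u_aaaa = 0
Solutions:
 u(a) = C1 + C2*a + C3*a^2 + C4*a^3


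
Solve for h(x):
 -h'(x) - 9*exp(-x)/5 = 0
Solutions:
 h(x) = C1 + 9*exp(-x)/5


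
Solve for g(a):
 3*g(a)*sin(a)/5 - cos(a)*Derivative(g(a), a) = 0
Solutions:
 g(a) = C1/cos(a)^(3/5)


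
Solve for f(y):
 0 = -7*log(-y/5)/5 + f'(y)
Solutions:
 f(y) = C1 + 7*y*log(-y)/5 + 7*y*(-log(5) - 1)/5


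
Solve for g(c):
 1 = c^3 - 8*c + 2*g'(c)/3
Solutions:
 g(c) = C1 - 3*c^4/8 + 6*c^2 + 3*c/2


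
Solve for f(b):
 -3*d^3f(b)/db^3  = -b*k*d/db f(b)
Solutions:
 f(b) = C1 + Integral(C2*airyai(3^(2/3)*b*k^(1/3)/3) + C3*airybi(3^(2/3)*b*k^(1/3)/3), b)


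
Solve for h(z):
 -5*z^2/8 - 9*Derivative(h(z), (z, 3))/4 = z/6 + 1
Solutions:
 h(z) = C1 + C2*z + C3*z^2 - z^5/216 - z^4/324 - 2*z^3/27


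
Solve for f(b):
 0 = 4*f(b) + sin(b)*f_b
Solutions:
 f(b) = C1*(cos(b)^2 + 2*cos(b) + 1)/(cos(b)^2 - 2*cos(b) + 1)


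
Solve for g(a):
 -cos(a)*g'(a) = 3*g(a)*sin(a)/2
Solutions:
 g(a) = C1*cos(a)^(3/2)


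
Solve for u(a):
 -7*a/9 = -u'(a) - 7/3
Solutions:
 u(a) = C1 + 7*a^2/18 - 7*a/3


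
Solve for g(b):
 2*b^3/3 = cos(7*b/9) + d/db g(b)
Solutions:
 g(b) = C1 + b^4/6 - 9*sin(7*b/9)/7


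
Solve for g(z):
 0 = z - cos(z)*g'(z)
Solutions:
 g(z) = C1 + Integral(z/cos(z), z)


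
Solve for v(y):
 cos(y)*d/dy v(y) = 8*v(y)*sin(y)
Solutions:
 v(y) = C1/cos(y)^8


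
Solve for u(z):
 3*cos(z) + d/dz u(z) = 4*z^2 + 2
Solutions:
 u(z) = C1 + 4*z^3/3 + 2*z - 3*sin(z)


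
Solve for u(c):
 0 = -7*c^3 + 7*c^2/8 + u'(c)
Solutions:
 u(c) = C1 + 7*c^4/4 - 7*c^3/24


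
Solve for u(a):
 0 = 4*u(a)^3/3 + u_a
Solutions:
 u(a) = -sqrt(6)*sqrt(-1/(C1 - 4*a))/2
 u(a) = sqrt(6)*sqrt(-1/(C1 - 4*a))/2


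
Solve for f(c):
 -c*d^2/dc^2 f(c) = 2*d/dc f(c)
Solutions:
 f(c) = C1 + C2/c


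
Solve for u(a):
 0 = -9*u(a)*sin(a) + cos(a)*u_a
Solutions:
 u(a) = C1/cos(a)^9


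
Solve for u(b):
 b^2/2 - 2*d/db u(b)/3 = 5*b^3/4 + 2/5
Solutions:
 u(b) = C1 - 15*b^4/32 + b^3/4 - 3*b/5


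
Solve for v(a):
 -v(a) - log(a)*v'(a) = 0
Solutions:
 v(a) = C1*exp(-li(a))


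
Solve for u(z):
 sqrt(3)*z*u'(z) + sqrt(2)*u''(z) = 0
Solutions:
 u(z) = C1 + C2*erf(6^(1/4)*z/2)


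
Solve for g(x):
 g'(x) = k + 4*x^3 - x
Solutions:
 g(x) = C1 + k*x + x^4 - x^2/2


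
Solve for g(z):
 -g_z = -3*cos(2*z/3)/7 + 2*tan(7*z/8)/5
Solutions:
 g(z) = C1 + 16*log(cos(7*z/8))/35 + 9*sin(2*z/3)/14


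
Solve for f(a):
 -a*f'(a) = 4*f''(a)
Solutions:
 f(a) = C1 + C2*erf(sqrt(2)*a/4)


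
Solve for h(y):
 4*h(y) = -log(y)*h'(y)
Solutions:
 h(y) = C1*exp(-4*li(y))


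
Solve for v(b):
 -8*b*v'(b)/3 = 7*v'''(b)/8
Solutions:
 v(b) = C1 + Integral(C2*airyai(-4*21^(2/3)*b/21) + C3*airybi(-4*21^(2/3)*b/21), b)


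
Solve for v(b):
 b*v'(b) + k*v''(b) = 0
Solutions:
 v(b) = C1 + C2*sqrt(k)*erf(sqrt(2)*b*sqrt(1/k)/2)


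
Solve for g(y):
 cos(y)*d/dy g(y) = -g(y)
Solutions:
 g(y) = C1*sqrt(sin(y) - 1)/sqrt(sin(y) + 1)


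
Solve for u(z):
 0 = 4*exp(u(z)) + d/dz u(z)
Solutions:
 u(z) = log(1/(C1 + 4*z))


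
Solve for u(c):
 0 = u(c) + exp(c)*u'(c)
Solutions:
 u(c) = C1*exp(exp(-c))


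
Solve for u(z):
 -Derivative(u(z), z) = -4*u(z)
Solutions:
 u(z) = C1*exp(4*z)


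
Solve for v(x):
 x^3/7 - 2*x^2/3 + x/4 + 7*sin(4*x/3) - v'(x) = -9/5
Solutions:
 v(x) = C1 + x^4/28 - 2*x^3/9 + x^2/8 + 9*x/5 - 21*cos(4*x/3)/4


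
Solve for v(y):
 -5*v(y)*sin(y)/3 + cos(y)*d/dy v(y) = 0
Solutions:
 v(y) = C1/cos(y)^(5/3)


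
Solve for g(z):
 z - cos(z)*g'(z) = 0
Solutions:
 g(z) = C1 + Integral(z/cos(z), z)


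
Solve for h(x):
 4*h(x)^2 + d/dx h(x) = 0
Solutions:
 h(x) = 1/(C1 + 4*x)


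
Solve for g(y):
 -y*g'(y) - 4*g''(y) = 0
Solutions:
 g(y) = C1 + C2*erf(sqrt(2)*y/4)


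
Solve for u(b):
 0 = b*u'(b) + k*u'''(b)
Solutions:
 u(b) = C1 + Integral(C2*airyai(b*(-1/k)^(1/3)) + C3*airybi(b*(-1/k)^(1/3)), b)


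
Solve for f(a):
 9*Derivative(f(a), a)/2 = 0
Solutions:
 f(a) = C1


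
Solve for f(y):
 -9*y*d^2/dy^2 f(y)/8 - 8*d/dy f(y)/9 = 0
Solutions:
 f(y) = C1 + C2*y^(17/81)


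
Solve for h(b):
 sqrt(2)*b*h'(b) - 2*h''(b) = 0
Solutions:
 h(b) = C1 + C2*erfi(2^(1/4)*b/2)


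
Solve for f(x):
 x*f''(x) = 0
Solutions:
 f(x) = C1 + C2*x


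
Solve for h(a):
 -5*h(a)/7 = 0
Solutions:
 h(a) = 0


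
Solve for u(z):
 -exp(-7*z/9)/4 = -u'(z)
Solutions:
 u(z) = C1 - 9*exp(-7*z/9)/28


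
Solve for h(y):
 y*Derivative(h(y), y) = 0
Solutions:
 h(y) = C1


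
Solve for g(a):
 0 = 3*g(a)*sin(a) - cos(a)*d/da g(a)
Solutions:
 g(a) = C1/cos(a)^3


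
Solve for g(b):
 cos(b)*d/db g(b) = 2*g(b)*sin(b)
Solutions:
 g(b) = C1/cos(b)^2


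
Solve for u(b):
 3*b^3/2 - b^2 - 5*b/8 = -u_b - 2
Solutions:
 u(b) = C1 - 3*b^4/8 + b^3/3 + 5*b^2/16 - 2*b


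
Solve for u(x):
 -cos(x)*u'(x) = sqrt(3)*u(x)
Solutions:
 u(x) = C1*(sin(x) - 1)^(sqrt(3)/2)/(sin(x) + 1)^(sqrt(3)/2)


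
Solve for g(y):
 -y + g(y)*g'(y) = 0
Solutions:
 g(y) = -sqrt(C1 + y^2)
 g(y) = sqrt(C1 + y^2)


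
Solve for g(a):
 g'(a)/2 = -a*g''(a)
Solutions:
 g(a) = C1 + C2*sqrt(a)


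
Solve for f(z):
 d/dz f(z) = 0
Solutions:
 f(z) = C1


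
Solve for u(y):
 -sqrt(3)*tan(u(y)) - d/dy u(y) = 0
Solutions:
 u(y) = pi - asin(C1*exp(-sqrt(3)*y))
 u(y) = asin(C1*exp(-sqrt(3)*y))


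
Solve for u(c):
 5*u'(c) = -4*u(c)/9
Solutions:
 u(c) = C1*exp(-4*c/45)


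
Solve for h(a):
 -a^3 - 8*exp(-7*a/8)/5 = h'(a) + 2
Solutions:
 h(a) = C1 - a^4/4 - 2*a + 64*exp(-7*a/8)/35


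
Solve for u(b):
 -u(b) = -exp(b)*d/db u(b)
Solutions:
 u(b) = C1*exp(-exp(-b))


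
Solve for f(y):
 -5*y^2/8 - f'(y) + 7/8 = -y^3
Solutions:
 f(y) = C1 + y^4/4 - 5*y^3/24 + 7*y/8


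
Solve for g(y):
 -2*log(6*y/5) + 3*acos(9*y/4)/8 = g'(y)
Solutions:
 g(y) = C1 - 2*y*log(y) + 3*y*acos(9*y/4)/8 - 2*y*log(6) + 2*y + 2*y*log(5) - sqrt(16 - 81*y^2)/24


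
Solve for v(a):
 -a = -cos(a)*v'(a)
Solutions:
 v(a) = C1 + Integral(a/cos(a), a)


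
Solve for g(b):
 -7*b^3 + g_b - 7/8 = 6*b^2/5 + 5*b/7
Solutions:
 g(b) = C1 + 7*b^4/4 + 2*b^3/5 + 5*b^2/14 + 7*b/8


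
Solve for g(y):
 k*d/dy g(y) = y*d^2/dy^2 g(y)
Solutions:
 g(y) = C1 + y^(re(k) + 1)*(C2*sin(log(y)*Abs(im(k))) + C3*cos(log(y)*im(k)))


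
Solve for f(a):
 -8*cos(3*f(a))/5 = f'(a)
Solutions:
 8*a/5 - log(sin(3*f(a)) - 1)/6 + log(sin(3*f(a)) + 1)/6 = C1


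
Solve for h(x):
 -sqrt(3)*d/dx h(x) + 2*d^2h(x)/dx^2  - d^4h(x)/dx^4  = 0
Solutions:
 h(x) = C1 + C4*exp(-sqrt(3)*x) + (C2*sin(x/2) + C3*cos(x/2))*exp(sqrt(3)*x/2)


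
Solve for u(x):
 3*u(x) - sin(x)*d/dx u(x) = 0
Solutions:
 u(x) = C1*(cos(x) - 1)^(3/2)/(cos(x) + 1)^(3/2)


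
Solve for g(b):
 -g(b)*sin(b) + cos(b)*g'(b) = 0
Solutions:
 g(b) = C1/cos(b)


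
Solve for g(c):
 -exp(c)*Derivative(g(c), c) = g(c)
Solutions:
 g(c) = C1*exp(exp(-c))


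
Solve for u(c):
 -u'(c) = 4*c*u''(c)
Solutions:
 u(c) = C1 + C2*c^(3/4)


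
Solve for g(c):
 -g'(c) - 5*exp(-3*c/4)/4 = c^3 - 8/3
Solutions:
 g(c) = C1 - c^4/4 + 8*c/3 + 5*exp(-3*c/4)/3


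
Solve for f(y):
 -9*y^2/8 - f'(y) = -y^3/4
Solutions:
 f(y) = C1 + y^4/16 - 3*y^3/8


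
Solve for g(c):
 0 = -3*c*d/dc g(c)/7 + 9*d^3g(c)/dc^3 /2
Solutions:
 g(c) = C1 + Integral(C2*airyai(2^(1/3)*21^(2/3)*c/21) + C3*airybi(2^(1/3)*21^(2/3)*c/21), c)


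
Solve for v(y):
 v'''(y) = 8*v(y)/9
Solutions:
 v(y) = C3*exp(2*3^(1/3)*y/3) + (C1*sin(3^(5/6)*y/3) + C2*cos(3^(5/6)*y/3))*exp(-3^(1/3)*y/3)


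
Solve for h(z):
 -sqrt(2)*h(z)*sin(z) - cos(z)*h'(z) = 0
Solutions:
 h(z) = C1*cos(z)^(sqrt(2))


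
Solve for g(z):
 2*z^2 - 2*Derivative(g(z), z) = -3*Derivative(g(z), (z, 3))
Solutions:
 g(z) = C1 + C2*exp(-sqrt(6)*z/3) + C3*exp(sqrt(6)*z/3) + z^3/3 + 3*z


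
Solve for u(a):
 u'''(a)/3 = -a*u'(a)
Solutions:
 u(a) = C1 + Integral(C2*airyai(-3^(1/3)*a) + C3*airybi(-3^(1/3)*a), a)


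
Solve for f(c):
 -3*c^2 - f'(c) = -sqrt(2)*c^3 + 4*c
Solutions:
 f(c) = C1 + sqrt(2)*c^4/4 - c^3 - 2*c^2


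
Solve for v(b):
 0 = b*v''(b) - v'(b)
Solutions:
 v(b) = C1 + C2*b^2


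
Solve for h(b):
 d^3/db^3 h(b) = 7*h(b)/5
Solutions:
 h(b) = C3*exp(5^(2/3)*7^(1/3)*b/5) + (C1*sin(sqrt(3)*5^(2/3)*7^(1/3)*b/10) + C2*cos(sqrt(3)*5^(2/3)*7^(1/3)*b/10))*exp(-5^(2/3)*7^(1/3)*b/10)


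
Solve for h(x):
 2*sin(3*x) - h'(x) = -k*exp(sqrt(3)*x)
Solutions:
 h(x) = C1 + sqrt(3)*k*exp(sqrt(3)*x)/3 - 2*cos(3*x)/3


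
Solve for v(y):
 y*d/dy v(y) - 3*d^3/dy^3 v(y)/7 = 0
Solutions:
 v(y) = C1 + Integral(C2*airyai(3^(2/3)*7^(1/3)*y/3) + C3*airybi(3^(2/3)*7^(1/3)*y/3), y)


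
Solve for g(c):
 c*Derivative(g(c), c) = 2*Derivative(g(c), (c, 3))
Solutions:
 g(c) = C1 + Integral(C2*airyai(2^(2/3)*c/2) + C3*airybi(2^(2/3)*c/2), c)


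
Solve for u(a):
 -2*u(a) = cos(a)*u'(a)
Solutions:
 u(a) = C1*(sin(a) - 1)/(sin(a) + 1)


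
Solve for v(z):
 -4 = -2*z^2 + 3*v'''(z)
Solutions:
 v(z) = C1 + C2*z + C3*z^2 + z^5/90 - 2*z^3/9


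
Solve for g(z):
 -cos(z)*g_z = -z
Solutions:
 g(z) = C1 + Integral(z/cos(z), z)


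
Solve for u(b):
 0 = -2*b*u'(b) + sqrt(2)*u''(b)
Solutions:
 u(b) = C1 + C2*erfi(2^(3/4)*b/2)


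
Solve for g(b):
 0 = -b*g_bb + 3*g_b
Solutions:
 g(b) = C1 + C2*b^4


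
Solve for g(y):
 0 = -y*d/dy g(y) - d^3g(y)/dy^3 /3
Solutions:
 g(y) = C1 + Integral(C2*airyai(-3^(1/3)*y) + C3*airybi(-3^(1/3)*y), y)


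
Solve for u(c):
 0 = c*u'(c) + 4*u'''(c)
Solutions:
 u(c) = C1 + Integral(C2*airyai(-2^(1/3)*c/2) + C3*airybi(-2^(1/3)*c/2), c)


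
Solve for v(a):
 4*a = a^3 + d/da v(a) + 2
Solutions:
 v(a) = C1 - a^4/4 + 2*a^2 - 2*a


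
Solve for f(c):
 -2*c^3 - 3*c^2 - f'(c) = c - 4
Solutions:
 f(c) = C1 - c^4/2 - c^3 - c^2/2 + 4*c


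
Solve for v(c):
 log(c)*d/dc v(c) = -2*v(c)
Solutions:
 v(c) = C1*exp(-2*li(c))


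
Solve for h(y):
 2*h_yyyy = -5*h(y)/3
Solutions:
 h(y) = (C1*sin(10^(1/4)*3^(3/4)*y/6) + C2*cos(10^(1/4)*3^(3/4)*y/6))*exp(-10^(1/4)*3^(3/4)*y/6) + (C3*sin(10^(1/4)*3^(3/4)*y/6) + C4*cos(10^(1/4)*3^(3/4)*y/6))*exp(10^(1/4)*3^(3/4)*y/6)


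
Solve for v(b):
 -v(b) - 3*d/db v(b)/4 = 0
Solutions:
 v(b) = C1*exp(-4*b/3)


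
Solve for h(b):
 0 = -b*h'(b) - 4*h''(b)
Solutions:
 h(b) = C1 + C2*erf(sqrt(2)*b/4)


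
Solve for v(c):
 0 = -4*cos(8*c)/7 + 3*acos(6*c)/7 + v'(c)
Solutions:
 v(c) = C1 - 3*c*acos(6*c)/7 + sqrt(1 - 36*c^2)/14 + sin(8*c)/14
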